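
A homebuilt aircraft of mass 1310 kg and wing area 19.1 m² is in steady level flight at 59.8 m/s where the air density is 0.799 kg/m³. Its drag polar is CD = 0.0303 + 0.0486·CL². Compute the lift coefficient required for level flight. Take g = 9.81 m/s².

In steady level flight, lift balances weight: W = mg = 1310 × 9.81 = 12851 N.
q = ½ρv² = ½ × 0.799 × 59.8² = 1429 Pa.
CL = 2W/(ρv²S) = 2×12851/(0.799×59.8²×19.1) = 0.471.

CL = 0.471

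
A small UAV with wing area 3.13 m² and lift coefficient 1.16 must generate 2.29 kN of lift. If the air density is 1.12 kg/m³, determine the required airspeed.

L = ½ρv²S·CL ⇒ v = √(2L/(ρ·S·CL))
v = √(2 × 2290 / (1.12 × 3.13 × 1.16)) = √1126 = 33.6 m/s

v = 33.6 m/s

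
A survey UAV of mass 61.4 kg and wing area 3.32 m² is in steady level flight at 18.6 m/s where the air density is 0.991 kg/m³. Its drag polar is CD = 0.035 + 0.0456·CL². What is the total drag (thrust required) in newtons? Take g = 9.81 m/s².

Level flight ⇒ L = W = m·g = 61.4 × 9.81 = 602.33 N.
Dynamic pressure q = 0.5 × 0.991 × 18.6² = 171.4 Pa.
Required CL = L/(qS) = 602.33/(171.4·3.32) = 1.058.
CD = 0.035 + 0.0456 × 1.058² = 0.08608.
D = q·S·CD = 171.4 × 3.32 × 0.08608 = 48.99 N

D = 49 N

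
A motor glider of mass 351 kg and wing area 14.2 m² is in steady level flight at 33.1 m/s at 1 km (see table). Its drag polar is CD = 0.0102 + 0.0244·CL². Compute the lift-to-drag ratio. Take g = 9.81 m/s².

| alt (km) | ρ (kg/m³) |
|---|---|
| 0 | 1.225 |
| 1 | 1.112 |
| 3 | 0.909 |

At 1 km, from the table: ρ = 1.112 kg/m³.
In steady level flight, lift balances weight: W = mg = 351 × 9.81 = 3443.3 N.
q = ½ρv² = ½ × 1.112 × 33.1² = 609.2 Pa.
CL = W/(q·S) = 3443.3 / (609.2 × 14.2) = 0.3981.
CD = 0.0102 + 0.0244 × 0.3981² = 0.01407.
L/D = CL/CD = 0.3981 / 0.01407 = 28.3

L/D = 28.3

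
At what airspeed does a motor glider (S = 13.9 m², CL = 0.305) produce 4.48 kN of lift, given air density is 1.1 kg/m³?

L = ½ρv²S·CL ⇒ v = √(2L/(ρ·S·CL))
v = √(2 × 4480 / (1.1 × 13.9 × 0.305)) = √1921 = 43.8 m/s

v = 43.8 m/s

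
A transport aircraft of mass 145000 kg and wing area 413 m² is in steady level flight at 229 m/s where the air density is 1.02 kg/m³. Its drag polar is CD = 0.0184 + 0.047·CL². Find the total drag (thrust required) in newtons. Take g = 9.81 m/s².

Level flight ⇒ L = W = m·g = 145000 × 9.81 = 1.4224×10^6 N.
q = ½ρv² = ½ × 1.02 × 229² = 26740 Pa.
Required CL = L/(qS) = 1.4224×10^6/(26740·413) = 0.1288.
CD = 0.0184 + 0.047 × 0.1288² = 0.01918.
D = q·S·CD = 26740 × 413 × 0.01918 = 2.118×10^5 N

D = 2.12×10^5 N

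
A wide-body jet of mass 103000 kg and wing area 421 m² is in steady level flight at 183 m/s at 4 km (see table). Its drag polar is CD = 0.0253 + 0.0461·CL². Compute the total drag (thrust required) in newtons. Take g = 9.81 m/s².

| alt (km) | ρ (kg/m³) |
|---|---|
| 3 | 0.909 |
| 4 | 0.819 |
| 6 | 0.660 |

At 4 km, from the table: ρ = 0.819 kg/m³.
In steady level flight, lift balances weight: W = mg = 103000 × 9.81 = 1.0104×10^6 N.
q = ½ρv² = ½ × 0.819 × 183² = 13710 Pa.
CL = 2W/(ρv²S) = 2×1.0104×10^6/(0.819×183²×421) = 0.175.
CD = 0.0253 + 0.0461 × 0.175² = 0.02671.
D = q·S·CD = 13710 × 421 × 0.02671 = 1.542×10^5 N

D = 1.54×10^5 N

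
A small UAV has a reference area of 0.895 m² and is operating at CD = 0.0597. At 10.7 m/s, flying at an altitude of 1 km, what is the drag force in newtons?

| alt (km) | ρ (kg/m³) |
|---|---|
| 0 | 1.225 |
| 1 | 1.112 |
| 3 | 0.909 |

D = 3.4 N

At 1 km, from the table: ρ = 1.112 kg/m³.
D = ½ρv²S·CD = ½ × 1.112 × 10.7² × 0.895 × 0.0597 = 3.4 N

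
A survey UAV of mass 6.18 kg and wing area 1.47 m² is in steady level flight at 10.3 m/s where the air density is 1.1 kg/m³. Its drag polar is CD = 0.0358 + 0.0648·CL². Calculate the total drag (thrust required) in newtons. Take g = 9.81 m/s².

In steady level flight, lift balances weight: W = mg = 6.18 × 9.81 = 60.626 N.
Dynamic pressure q = 0.5 × 1.1 × 10.3² = 58.35 Pa.
CL = 2W/(ρv²S) = 2×60.626/(1.1×10.3²×1.47) = 0.7068.
CD = 0.0358 + 0.0648 × 0.7068² = 0.06817.
D = q·S·CD = 58.35 × 1.47 × 0.06817 = 5.847 N

D = 5.85 N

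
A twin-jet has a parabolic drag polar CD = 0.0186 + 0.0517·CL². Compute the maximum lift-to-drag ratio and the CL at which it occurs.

(L/D)max = 16.1, at CL = 0.6

For CD = CD0 + K·CL², (L/D)max occurs at CL* = √(CD0/K) and equals 1/(2√(K·CD0)).
(L/D)max = 1/(2√(0.0517 × 0.0186)) = 1/(2 × 0.03101) = 16.1
CL* = √(0.0186/0.0517) = 0.6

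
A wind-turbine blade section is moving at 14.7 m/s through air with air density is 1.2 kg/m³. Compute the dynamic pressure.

q = ½ρv² = ½ × 1.2 × 14.7² = 130 Pa

q = 130 Pa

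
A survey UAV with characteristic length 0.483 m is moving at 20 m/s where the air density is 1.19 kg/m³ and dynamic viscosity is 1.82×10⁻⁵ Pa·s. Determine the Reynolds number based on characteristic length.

Re = ρ·v·c/μ = 1.19 × 20 × 0.483 / (1.82×10⁻⁵) = 6.32×10^5

Re = 6.32×10^5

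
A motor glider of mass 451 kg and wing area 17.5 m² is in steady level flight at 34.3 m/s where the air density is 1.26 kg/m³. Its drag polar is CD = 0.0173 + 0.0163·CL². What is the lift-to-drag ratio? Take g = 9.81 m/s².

In steady level flight, lift balances weight: W = mg = 451 × 9.81 = 4424.3 N.
q = ½ρv² = ½ × 1.26 × 34.3² = 741.2 Pa.
CL = W/(q·S) = 4424.3 / (741.2 × 17.5) = 0.3411.
CD = 0.0173 + 0.0163 × 0.3411² = 0.0192.
L/D = CL/CD = 0.3411 / 0.0192 = 17.8

L/D = 17.8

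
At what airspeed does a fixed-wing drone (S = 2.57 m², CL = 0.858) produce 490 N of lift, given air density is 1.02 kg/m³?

v = 20.9 m/s

L = ½ρv²S·CL ⇒ v = √(2L/(ρ·S·CL))
v = √(2 × 490 / (1.02 × 2.57 × 0.858)) = √435.7 = 20.9 m/s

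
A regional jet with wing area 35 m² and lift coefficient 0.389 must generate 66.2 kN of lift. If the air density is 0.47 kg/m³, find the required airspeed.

v = 144 m/s

L = ½ρv²S·CL ⇒ v = √(2L/(ρ·S·CL))
v = √(2 × 66200 / (0.47 × 35 × 0.389)) = √20690 = 144 m/s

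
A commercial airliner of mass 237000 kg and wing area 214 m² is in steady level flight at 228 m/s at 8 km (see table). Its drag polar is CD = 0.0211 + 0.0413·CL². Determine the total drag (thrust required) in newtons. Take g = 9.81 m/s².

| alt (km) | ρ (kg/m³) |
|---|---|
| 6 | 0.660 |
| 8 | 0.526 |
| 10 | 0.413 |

D = 1.38×10^5 N

At 8 km, from the table: ρ = 0.526 kg/m³.
Level flight ⇒ L = W = m·g = 237000 × 9.81 = 2.325×10^6 N.
q = ½ρv² = ½ × 0.526 × 228² = 13670 Pa.
CL = W/(q·S) = 2.325×10^6 / (13670 × 214) = 0.7947.
CD = 0.0211 + 0.0413 × 0.7947² = 0.04718.
D = q·S·CD = 13670 × 214 × 0.04718 = 1.38×10^5 N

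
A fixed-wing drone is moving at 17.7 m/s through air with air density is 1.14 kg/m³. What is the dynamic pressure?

q = 179 Pa

q = ½ρv² = ½ × 1.14 × 17.7² = 179 Pa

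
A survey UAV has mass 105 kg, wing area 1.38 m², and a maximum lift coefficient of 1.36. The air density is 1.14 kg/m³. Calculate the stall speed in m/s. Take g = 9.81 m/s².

At stall, lift equals weight: L = W = m·g = 105 × 9.81 = 1030 N.
From L = ½ρV²S·CL,max = W: V_stall = √(2W/(ρSCL,max)) = √(2·1030/(1.14·1.38·1.36))
V_stall = √962.9 = 31 m/s

V_stall = 31 m/s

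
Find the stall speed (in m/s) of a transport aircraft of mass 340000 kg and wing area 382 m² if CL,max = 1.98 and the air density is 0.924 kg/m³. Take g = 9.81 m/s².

V_stall = 97.7 m/s

Stall occurs when L = W at CL,max. W = mg = 340000 × 9.81 = 3.335×10^6 N.
From L = ½ρV²S·CL,max = W: V_stall = √(2W/(ρSCL,max)) = √(2·3.335×10^6/(0.924·382·1.98))
V_stall = √9545 = 97.7 m/s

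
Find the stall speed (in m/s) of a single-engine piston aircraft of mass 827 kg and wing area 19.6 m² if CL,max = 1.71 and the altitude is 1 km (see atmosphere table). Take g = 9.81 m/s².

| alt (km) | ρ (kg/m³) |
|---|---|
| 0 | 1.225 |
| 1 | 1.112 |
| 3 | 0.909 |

V_stall = 20.9 m/s

At 1 km, from the table: ρ = 1.112 kg/m³.
Stall occurs when L = W at CL,max. W = mg = 827 × 9.81 = 8113 N.
V_stall = √(2W/(ρ·S·CL,max)) = √(2 × 8113 / (1.112 × 19.6 × 1.71))
V_stall = √435.4 = 20.9 m/s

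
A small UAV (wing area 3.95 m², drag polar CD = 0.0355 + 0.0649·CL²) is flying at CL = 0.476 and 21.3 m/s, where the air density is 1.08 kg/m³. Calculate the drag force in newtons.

D = 48.6 N

CD = 0.0355 + 0.0649 × 0.476² = 0.0502
D = ½ρv²S·CD = ½ × 1.08 × 21.3² × 3.95 × 0.0502 = 48.6 N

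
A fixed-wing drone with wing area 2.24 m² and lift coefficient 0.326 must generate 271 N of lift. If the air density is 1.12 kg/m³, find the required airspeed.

L = ½ρv²S·CL ⇒ v = √(2L/(ρ·S·CL))
v = √(2 × 271 / (1.12 × 2.24 × 0.326)) = √662.7 = 25.7 m/s

v = 25.7 m/s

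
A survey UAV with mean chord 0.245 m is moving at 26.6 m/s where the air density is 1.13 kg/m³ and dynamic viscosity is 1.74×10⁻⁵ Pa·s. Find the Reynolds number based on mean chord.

Re = 4.23×10^5

Re = ρ·v·c/μ = 1.13 × 26.6 × 0.245 / (1.74×10⁻⁵) = 4.23×10^5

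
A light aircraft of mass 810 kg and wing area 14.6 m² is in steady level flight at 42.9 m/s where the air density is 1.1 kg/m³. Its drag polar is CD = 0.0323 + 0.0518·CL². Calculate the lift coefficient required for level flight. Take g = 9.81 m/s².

Level flight ⇒ L = W = m·g = 810 × 9.81 = 7946.1 N.
Dynamic pressure q = 0.5 × 1.1 × 42.9² = 1012 Pa.
CL = W/(q·S) = 7946.1 / (1012 × 14.6) = 0.5377.

CL = 0.538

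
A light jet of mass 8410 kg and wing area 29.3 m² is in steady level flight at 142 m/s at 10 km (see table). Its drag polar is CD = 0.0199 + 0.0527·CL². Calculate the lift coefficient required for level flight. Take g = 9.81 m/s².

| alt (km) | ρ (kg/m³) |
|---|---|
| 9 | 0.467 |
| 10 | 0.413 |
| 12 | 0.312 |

CL = 0.676

At 10 km, from the table: ρ = 0.413 kg/m³.
Level flight ⇒ L = W = m·g = 8410 × 9.81 = 82502 N.
q = ½ρv² = ½ × 0.413 × 142² = 4164 Pa.
CL = 2W/(ρv²S) = 2×82502/(0.413×142²×29.3) = 0.6762.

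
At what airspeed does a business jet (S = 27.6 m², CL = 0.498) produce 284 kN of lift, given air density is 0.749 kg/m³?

L = ½ρv²S·CL ⇒ v = √(2L/(ρ·S·CL))
v = √(2 × 2.84×10^5 / (0.749 × 27.6 × 0.498)) = √55170 = 235 m/s

v = 235 m/s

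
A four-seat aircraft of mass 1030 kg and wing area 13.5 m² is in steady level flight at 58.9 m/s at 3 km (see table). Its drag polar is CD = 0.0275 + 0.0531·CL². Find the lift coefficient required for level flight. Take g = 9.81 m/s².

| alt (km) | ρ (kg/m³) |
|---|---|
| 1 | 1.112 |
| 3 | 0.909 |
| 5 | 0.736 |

At 3 km, from the table: ρ = 0.909 kg/m³.
Weight W = mg = 1030 × 9.81 = 10104 N; in level flight L = W.
q = ½ρv² = ½ × 0.909 × 58.9² = 1577 Pa.
Required CL = L/(qS) = 10104/(1577·13.5) = 0.4747.

CL = 0.475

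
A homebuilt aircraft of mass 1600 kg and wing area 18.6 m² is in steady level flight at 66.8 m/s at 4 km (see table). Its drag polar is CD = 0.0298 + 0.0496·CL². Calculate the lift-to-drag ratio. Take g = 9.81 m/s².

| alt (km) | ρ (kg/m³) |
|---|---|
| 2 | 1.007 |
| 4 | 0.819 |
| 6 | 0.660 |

L/D = 11.4

At 4 km, from the table: ρ = 0.819 kg/m³.
Weight W = mg = 1600 × 9.81 = 15696 N; in level flight L = W.
Dynamic pressure q = 0.5 × 0.819 × 66.8² = 1827 Pa.
CL = W/(q·S) = 15696 / (1827 × 18.6) = 0.4618.
CD = 0.0298 + 0.0496 × 0.4618² = 0.04038.
L/D = CL/CD = 0.4618 / 0.04038 = 11.4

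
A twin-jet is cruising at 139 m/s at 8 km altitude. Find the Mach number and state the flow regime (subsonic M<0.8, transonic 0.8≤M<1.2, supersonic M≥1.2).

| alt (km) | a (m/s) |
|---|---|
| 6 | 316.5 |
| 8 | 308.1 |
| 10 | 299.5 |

M = 0.451 (subsonic)

At 8 km, from the table: a = 308.1 m/s.
M = v/a = 139 / 308.1 = 0.451
M = 0.451 → subsonic.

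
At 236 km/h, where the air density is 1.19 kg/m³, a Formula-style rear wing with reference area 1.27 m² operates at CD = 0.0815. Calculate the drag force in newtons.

Convert speed: v = 236 km/h ÷ 3.6 = 65.56 m/s.
Dynamic pressure q = ½ρv² = ½ × 1.19 × 65.56² = 2557 Pa.
D = q·S·CD = 2557 × 1.27 × 0.0815 = 265 N

D = 265 N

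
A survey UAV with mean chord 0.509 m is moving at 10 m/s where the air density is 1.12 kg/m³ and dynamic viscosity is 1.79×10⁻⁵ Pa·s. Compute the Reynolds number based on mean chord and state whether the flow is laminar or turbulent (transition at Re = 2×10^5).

Re = 3.18×10^5 (turbulent)

Re = ρ·v·c/μ = 1.12 × 10 × 0.509 / (1.79×10⁻⁵) = 3.18×10^5
Since 3.18×10^5 > 2×10^5, the flow is turbulent.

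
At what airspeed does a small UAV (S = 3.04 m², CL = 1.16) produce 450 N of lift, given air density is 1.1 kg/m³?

L = ½ρv²S·CL ⇒ v = √(2L/(ρ·S·CL))
v = √(2 × 450 / (1.1 × 3.04 × 1.16)) = √232 = 15.2 m/s

v = 15.2 m/s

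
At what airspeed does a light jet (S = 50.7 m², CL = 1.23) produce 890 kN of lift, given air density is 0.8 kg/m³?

v = 189 m/s

L = ½ρv²S·CL ⇒ v = √(2L/(ρ·S·CL))
v = √(2 × 8.9×10^5 / (0.8 × 50.7 × 1.23)) = √35680 = 189 m/s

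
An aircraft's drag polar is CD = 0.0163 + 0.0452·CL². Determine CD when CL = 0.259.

CD = 0.0193

CD = 0.0163 + 0.0452 × 0.259² = 0.0163 + 0.003032 = 0.0193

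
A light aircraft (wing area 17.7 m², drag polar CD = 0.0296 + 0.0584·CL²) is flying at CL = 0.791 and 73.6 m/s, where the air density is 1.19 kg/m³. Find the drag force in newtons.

CD = 0.0296 + 0.0584 × 0.791² = 0.06614
D = ½ρv²S·CD = ½ × 1.19 × 73.6² × 17.7 × 0.06614 = 3770 N

D = 3770 N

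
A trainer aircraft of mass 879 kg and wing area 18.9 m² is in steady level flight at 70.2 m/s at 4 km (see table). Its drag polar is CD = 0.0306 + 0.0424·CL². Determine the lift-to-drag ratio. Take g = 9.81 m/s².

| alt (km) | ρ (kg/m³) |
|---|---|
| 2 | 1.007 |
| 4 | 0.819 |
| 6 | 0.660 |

L/D = 6.9

At 4 km, from the table: ρ = 0.819 kg/m³.
Weight W = mg = 879 × 9.81 = 8623 N; in level flight L = W.
q = ½ρv² = ½ × 0.819 × 70.2² = 2018 Pa.
CL = 2W/(ρv²S) = 2×8623/(0.819×70.2²×18.9) = 0.2261.
CD = 0.0306 + 0.0424 × 0.2261² = 0.03277.
L/D = CL/CD = 0.2261 / 0.03277 = 6.9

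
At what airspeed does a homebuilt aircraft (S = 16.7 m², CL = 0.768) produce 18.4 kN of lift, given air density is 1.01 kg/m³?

v = 53.3 m/s

L = ½ρv²S·CL ⇒ v = √(2L/(ρ·S·CL))
v = √(2 × 18400 / (1.01 × 16.7 × 0.768)) = √2841 = 53.3 m/s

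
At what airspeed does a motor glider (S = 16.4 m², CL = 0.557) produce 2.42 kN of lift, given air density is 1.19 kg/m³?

v = 21.1 m/s

L = ½ρv²S·CL ⇒ v = √(2L/(ρ·S·CL))
v = √(2 × 2420 / (1.19 × 16.4 × 0.557)) = √445.2 = 21.1 m/s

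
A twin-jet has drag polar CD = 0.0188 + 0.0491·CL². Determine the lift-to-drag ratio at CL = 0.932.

CD = 0.0188 + 0.0491 × 0.932² = 0.06145
L/D = CL/CD = 0.932 / 0.06145 = 15.2

L/D = 15.2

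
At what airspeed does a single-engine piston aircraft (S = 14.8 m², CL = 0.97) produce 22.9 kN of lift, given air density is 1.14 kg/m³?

L = ½ρv²S·CL ⇒ v = √(2L/(ρ·S·CL))
v = √(2 × 22900 / (1.14 × 14.8 × 0.97)) = √2799 = 52.9 m/s

v = 52.9 m/s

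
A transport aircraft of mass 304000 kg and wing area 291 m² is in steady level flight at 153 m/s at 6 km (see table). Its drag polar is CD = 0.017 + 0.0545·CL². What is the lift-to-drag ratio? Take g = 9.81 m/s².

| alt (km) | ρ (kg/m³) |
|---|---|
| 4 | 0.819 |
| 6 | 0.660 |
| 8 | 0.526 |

L/D = 11.7

At 6 km, from the table: ρ = 0.660 kg/m³.
Level flight ⇒ L = W = m·g = 304000 × 9.81 = 2.9822×10^6 N.
q = ½ρv² = ½ × 0.66 × 153² = 7725 Pa.
Required CL = L/(qS) = 2.9822×10^6/(7725·291) = 1.327.
CD = 0.017 + 0.0545 × 1.327² = 0.1129.
L/D = CL/CD = 1.327 / 0.1129 = 11.7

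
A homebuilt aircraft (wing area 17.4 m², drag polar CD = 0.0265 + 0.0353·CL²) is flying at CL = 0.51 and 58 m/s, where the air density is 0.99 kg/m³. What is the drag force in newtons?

D = 1030 N

CD = 0.0265 + 0.0353 × 0.51² = 0.03568
D = ½ρv²S·CD = ½ × 0.99 × 58² × 17.4 × 0.03568 = 1030 N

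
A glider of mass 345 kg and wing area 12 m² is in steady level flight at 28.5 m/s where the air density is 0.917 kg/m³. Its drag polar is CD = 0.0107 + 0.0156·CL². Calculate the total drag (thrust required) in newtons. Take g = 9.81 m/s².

Weight W = mg = 345 × 9.81 = 3384.5 N; in level flight L = W.
Dynamic pressure q = 0.5 × 0.917 × 28.5² = 372.4 Pa.
Required CL = L/(qS) = 3384.5/(372.4·12) = 0.7573.
CD = 0.0107 + 0.0156 × 0.7573² = 0.01965.
D = q·S·CD = 372.4 × 12 × 0.01965 = 87.8 N

D = 87.8 N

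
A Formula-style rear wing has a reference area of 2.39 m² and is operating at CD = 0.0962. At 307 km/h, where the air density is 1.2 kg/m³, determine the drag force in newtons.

D = 1000 N

Convert speed: v = 307 km/h ÷ 3.6 = 85.28 m/s.
D = ½ρv²S·CD = ½ × 1.2 × 85.28² × 2.39 × 0.0962 = 1000 N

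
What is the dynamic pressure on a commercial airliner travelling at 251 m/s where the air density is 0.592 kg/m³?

q = ½ρv² = ½ × 0.592 × 251² = 18600 Pa

q = 18600 Pa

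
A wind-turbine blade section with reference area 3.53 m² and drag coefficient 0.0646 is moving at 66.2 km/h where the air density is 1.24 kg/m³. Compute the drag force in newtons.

Convert speed: v = 66.2 km/h ÷ 3.6 = 18.39 m/s.
Dynamic pressure q = ½ρv² = ½ × 1.24 × 18.39² = 209.7 Pa.
D = q·S·CD = 209.7 × 3.53 × 0.0646 = 47.8 N

D = 47.8 N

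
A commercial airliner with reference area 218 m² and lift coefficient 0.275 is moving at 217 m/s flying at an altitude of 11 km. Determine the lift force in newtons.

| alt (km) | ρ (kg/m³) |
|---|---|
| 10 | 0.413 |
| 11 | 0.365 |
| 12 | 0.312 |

At 11 km, from the table: ρ = 0.365 kg/m³.
L = ½ρv²S·CL = ½ × 0.365 × 217² × 218 × 0.275 = 5.15×10^5 N ≈ 515 kN

L = 5.15×10^5 N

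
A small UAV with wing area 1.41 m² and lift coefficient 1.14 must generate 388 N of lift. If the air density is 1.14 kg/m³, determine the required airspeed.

v = 20.6 m/s

L = ½ρv²S·CL ⇒ v = √(2L/(ρ·S·CL))
v = √(2 × 388 / (1.14 × 1.41 × 1.14)) = √423.5 = 20.6 m/s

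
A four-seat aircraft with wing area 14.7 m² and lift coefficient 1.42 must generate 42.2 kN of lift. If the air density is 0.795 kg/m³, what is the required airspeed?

v = 71.3 m/s

L = ½ρv²S·CL ⇒ v = √(2L/(ρ·S·CL))
v = √(2 × 42200 / (0.795 × 14.7 × 1.42)) = √5086 = 71.3 m/s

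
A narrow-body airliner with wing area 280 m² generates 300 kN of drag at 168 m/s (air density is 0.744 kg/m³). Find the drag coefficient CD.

From D = ½ρv²S·CD, rearranging gives CD = 2D/(ρv²S).
CD = 2 × 3×10^5 / (0.744 × 168² × 280) = 0.102

CD = 0.102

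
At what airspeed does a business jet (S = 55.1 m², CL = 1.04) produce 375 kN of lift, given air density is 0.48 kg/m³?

v = 165 m/s

L = ½ρv²S·CL ⇒ v = √(2L/(ρ·S·CL))
v = √(2 × 3.75×10^5 / (0.48 × 55.1 × 1.04)) = √27270 = 165 m/s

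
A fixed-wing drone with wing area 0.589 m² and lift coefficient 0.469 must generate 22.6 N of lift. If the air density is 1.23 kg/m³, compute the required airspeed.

L = ½ρv²S·CL ⇒ v = √(2L/(ρ·S·CL))
v = √(2 × 22.6 / (1.23 × 0.589 × 0.469)) = √133 = 11.5 m/s

v = 11.5 m/s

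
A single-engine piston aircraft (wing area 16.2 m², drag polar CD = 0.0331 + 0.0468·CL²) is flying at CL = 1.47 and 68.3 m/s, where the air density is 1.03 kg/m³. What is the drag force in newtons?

D = 5220 N

CD = 0.0331 + 0.0468 × 1.47² = 0.1342
D = ½ρv²S·CD = ½ × 1.03 × 68.3² × 16.2 × 0.1342 = 5220 N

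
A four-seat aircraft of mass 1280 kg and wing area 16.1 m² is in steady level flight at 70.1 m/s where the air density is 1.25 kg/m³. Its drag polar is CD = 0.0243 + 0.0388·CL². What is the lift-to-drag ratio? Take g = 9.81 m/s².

In steady level flight, lift balances weight: W = mg = 1280 × 9.81 = 12557 N.
q = ½ρv² = ½ × 1.25 × 70.1² = 3071 Pa.
CL = W/(q·S) = 12557 / (3071 × 16.1) = 0.2539.
CD = 0.0243 + 0.0388 × 0.2539² = 0.0268.
L/D = CL/CD = 0.2539 / 0.0268 = 9.47

L/D = 9.47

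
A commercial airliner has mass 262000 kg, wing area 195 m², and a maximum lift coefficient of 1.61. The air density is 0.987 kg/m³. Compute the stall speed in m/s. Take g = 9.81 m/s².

At stall, lift equals weight: L = W = m·g = 262000 × 9.81 = 2.57×10^6 N.
From L = ½ρV²S·CL,max = W: V_stall = √(2W/(ρSCL,max)) = √(2·2.57×10^6/(0.987·195·1.61))
V_stall = √16590 = 129 m/s

V_stall = 129 m/s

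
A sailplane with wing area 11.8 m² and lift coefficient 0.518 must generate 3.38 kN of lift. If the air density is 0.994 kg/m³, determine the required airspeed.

L = ½ρv²S·CL ⇒ v = √(2L/(ρ·S·CL))
v = √(2 × 3380 / (0.994 × 11.8 × 0.518)) = √1113 = 33.4 m/s

v = 33.4 m/s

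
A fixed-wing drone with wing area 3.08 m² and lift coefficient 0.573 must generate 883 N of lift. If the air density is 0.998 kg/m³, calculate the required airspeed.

L = ½ρv²S·CL ⇒ v = √(2L/(ρ·S·CL))
v = √(2 × 883 / (0.998 × 3.08 × 0.573)) = √1003 = 31.7 m/s

v = 31.7 m/s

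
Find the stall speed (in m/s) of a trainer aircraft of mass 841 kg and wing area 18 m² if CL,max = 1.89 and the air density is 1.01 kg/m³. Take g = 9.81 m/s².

Weight W = mg = 841 × 9.81 = 8250 N.
V_stall = √(2W/(ρ·S·CL,max)) = √(2 × 8250 / (1.01 × 18 × 1.89))
V_stall = √480.2 = 21.9 m/s

V_stall = 21.9 m/s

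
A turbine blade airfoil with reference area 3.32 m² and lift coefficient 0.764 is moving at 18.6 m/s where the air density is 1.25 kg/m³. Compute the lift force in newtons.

L = 548 N

L = ½ρv²S·CL = ½ × 1.25 × 18.6² × 3.32 × 0.764 = 548 N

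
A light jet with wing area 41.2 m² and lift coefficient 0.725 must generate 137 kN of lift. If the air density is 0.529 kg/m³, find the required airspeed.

v = 132 m/s

L = ½ρv²S·CL ⇒ v = √(2L/(ρ·S·CL))
v = √(2 × 1.37×10^5 / (0.529 × 41.2 × 0.725)) = √17340 = 132 m/s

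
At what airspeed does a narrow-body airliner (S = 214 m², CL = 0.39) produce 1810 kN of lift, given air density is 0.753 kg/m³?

L = ½ρv²S·CL ⇒ v = √(2L/(ρ·S·CL))
v = √(2 × 1.81×10^6 / (0.753 × 214 × 0.39)) = √57600 = 240 m/s

v = 240 m/s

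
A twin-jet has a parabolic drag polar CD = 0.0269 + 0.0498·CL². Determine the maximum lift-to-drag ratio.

(L/D)max = 13.7

For CD = CD0 + K·CL², (L/D)max occurs at CL* = √(CD0/K) and equals 1/(2√(K·CD0)).
(L/D)max = 1/(2√(0.0498 × 0.0269)) = 1/(2 × 0.0366) = 13.7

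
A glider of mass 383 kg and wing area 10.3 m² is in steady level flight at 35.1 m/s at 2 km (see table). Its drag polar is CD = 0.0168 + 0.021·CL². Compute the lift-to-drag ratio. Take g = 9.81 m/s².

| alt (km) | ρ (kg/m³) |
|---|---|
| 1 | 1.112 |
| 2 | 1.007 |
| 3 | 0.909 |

L/D = 24.4

At 2 km, from the table: ρ = 1.007 kg/m³.
In steady level flight, lift balances weight: W = mg = 383 × 9.81 = 3757.2 N.
Dynamic pressure q = 0.5 × 1.007 × 35.1² = 620.3 Pa.
CL = W/(q·S) = 3757.2 / (620.3 × 10.3) = 0.5881.
CD = 0.0168 + 0.021 × 0.5881² = 0.02406.
L/D = CL/CD = 0.5881 / 0.02406 = 24.4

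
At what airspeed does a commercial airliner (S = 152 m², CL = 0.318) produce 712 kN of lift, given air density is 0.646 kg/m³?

v = 214 m/s

L = ½ρv²S·CL ⇒ v = √(2L/(ρ·S·CL))
v = √(2 × 7.12×10^5 / (0.646 × 152 × 0.318)) = √45600 = 214 m/s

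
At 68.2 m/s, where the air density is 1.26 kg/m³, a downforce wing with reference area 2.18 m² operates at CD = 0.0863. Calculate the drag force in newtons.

Dynamic pressure q = ½ρv² = ½ × 1.26 × 68.2² = 2930 Pa.
D = q·S·CD = 2930 × 2.18 × 0.0863 = 551 N

D = 551 N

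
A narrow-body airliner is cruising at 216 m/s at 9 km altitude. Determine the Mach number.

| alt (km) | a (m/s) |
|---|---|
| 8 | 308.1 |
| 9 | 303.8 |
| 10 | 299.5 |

M = 0.711

At 9 km, from the table: a = 303.8 m/s.
M = v/a = 216 / 303.8 = 0.711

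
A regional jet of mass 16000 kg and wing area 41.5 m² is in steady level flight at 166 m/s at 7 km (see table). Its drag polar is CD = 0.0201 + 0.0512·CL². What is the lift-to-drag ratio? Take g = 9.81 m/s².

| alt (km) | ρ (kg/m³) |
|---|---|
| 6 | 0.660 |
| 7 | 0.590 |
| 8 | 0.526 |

At 7 km, from the table: ρ = 0.590 kg/m³.
Weight W = mg = 16000 × 9.81 = 1.5696×10^5 N; in level flight L = W.
q = ½ρv² = ½ × 0.59 × 166² = 8129 Pa.
CL = 2W/(ρv²S) = 2×1.5696×10^5/(0.59×166²×41.5) = 0.4653.
CD = 0.0201 + 0.0512 × 0.4653² = 0.03118.
L/D = CL/CD = 0.4653 / 0.03118 = 14.9

L/D = 14.9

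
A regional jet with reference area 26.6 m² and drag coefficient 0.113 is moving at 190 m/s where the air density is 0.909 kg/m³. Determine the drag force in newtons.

D = ½ρv²S·CD = ½ × 0.909 × 190² × 26.6 × 0.113 = 49300 N ≈ 49.3 kN

D = 49300 N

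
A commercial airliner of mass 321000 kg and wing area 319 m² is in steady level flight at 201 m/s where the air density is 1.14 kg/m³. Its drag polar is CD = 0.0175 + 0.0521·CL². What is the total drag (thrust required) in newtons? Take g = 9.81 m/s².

In steady level flight, lift balances weight: W = mg = 321000 × 9.81 = 3.149×10^6 N.
Dynamic pressure q = 0.5 × 1.14 × 201² = 23030 Pa.
CL = 2W/(ρv²S) = 2×3.149×10^6/(1.14×201²×319) = 0.4287.
CD = 0.0175 + 0.0521 × 0.4287² = 0.02707.
D = q·S·CD = 23030 × 319 × 0.02707 = 1.989×10^5 N

D = 1.99×10^5 N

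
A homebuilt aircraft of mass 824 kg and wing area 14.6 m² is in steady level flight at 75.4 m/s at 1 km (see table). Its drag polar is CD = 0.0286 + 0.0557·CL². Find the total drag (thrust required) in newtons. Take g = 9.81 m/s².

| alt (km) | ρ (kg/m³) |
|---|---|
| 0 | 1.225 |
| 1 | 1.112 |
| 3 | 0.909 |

D = 1400 N

At 1 km, from the table: ρ = 1.112 kg/m³.
Weight W = mg = 824 × 9.81 = 8083.4 N; in level flight L = W.
q = ½ρv² = ½ × 1.112 × 75.4² = 3161 Pa.
Required CL = L/(qS) = 8083.4/(3161·14.6) = 0.1752.
CD = 0.0286 + 0.0557 × 0.1752² = 0.03031.
D = q·S·CD = 3161 × 14.6 × 0.03031 = 1399 N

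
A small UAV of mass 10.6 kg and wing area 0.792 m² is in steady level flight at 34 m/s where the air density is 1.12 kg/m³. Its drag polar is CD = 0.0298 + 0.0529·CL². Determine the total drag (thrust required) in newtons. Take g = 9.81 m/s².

Weight W = mg = 10.6 × 9.81 = 103.99 N; in level flight L = W.
q = ½ρv² = ½ × 1.12 × 34² = 647.4 Pa.
Required CL = L/(qS) = 103.99/(647.4·0.792) = 0.2028.
CD = 0.0298 + 0.0529 × 0.2028² = 0.03198.
D = q·S·CD = 647.4 × 0.792 × 0.03198 = 16.39 N

D = 16.4 N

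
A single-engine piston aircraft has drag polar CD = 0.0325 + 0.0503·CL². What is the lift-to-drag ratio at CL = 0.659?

CD = 0.0325 + 0.0503 × 0.659² = 0.05434
L/D = CL/CD = 0.659 / 0.05434 = 12.1

L/D = 12.1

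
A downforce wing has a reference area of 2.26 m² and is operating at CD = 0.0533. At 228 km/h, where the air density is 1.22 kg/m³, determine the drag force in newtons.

Convert speed: v = 228 km/h ÷ 3.6 = 63.33 m/s.
Dynamic pressure q = ½ρv² = ½ × 1.22 × 63.33² = 2447 Pa.
D = q·S·CD = 2447 × 2.26 × 0.0533 = 295 N

D = 295 N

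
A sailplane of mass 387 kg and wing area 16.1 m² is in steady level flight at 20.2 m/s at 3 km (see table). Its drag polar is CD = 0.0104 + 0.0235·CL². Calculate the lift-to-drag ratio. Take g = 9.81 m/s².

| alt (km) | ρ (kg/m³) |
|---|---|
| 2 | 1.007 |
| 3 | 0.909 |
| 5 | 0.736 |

L/D = 26.3

At 3 km, from the table: ρ = 0.909 kg/m³.
Weight W = mg = 387 × 9.81 = 3796.5 N; in level flight L = W.
q = ½ρv² = ½ × 0.909 × 20.2² = 185.5 Pa.
CL = W/(q·S) = 3796.5 / (185.5 × 16.1) = 1.272.
CD = 0.0104 + 0.0235 × 1.272² = 0.04839.
L/D = CL/CD = 1.272 / 0.04839 = 26.3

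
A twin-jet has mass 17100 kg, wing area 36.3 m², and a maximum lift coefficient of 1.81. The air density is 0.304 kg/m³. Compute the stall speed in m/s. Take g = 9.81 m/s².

V_stall = 130 m/s

Stall occurs when L = W at CL,max. W = mg = 17100 × 9.81 = 1.678×10^5 N.
V_stall = √(2W/(ρ·S·CL,max)) = √(2 × 1.678×10^5 / (0.304 × 36.3 × 1.81))
V_stall = √16800 = 130 m/s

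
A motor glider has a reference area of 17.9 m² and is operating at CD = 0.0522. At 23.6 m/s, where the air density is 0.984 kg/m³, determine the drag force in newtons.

Dynamic pressure q = ½ρv² = ½ × 0.984 × 23.6² = 274 Pa.
D = q·S·CD = 274 × 17.9 × 0.0522 = 256 N

D = 256 N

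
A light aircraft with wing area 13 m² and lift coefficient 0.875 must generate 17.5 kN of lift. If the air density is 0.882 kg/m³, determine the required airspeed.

L = ½ρv²S·CL ⇒ v = √(2L/(ρ·S·CL))
v = √(2 × 17500 / (0.882 × 13 × 0.875)) = √3489 = 59.1 m/s

v = 59.1 m/s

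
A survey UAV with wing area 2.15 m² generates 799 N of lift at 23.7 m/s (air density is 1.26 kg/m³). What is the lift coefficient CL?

CL = 1.05

From L = ½ρv²S·CL, rearranging gives CL = 2L/(ρv²S).
CL = 2 × 799 / (1.26 × 23.7² × 2.15) = 1.05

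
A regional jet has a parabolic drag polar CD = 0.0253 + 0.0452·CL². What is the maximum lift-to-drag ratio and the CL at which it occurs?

For CD = CD0 + K·CL², (L/D)max occurs at CL* = √(CD0/K) and equals 1/(2√(K·CD0)).
(L/D)max = 1/(2√(0.0452 × 0.0253)) = 1/(2 × 0.03382) = 14.8
CL* = √(0.0253/0.0452) = 0.748

(L/D)max = 14.8, at CL = 0.748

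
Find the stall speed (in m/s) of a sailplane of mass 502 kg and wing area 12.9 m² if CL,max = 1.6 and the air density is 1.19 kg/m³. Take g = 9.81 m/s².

V_stall = 20 m/s

At stall, lift equals weight: L = W = m·g = 502 × 9.81 = 4925 N.
From L = ½ρV²S·CL,max = W: V_stall = √(2W/(ρSCL,max)) = √(2·4925/(1.19·12.9·1.6))
V_stall = √401 = 20 m/s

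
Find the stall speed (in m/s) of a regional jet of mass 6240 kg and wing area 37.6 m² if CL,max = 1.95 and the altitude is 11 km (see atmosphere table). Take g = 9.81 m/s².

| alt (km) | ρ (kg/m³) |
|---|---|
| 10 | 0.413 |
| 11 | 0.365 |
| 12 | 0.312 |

At 11 km, from the table: ρ = 0.365 kg/m³.
Stall occurs when L = W at CL,max. W = mg = 6240 × 9.81 = 61210 N.
From L = ½ρV²S·CL,max = W: V_stall = √(2W/(ρSCL,max)) = √(2·61210/(0.365·37.6·1.95))
V_stall = √4575 = 67.6 m/s

V_stall = 67.6 m/s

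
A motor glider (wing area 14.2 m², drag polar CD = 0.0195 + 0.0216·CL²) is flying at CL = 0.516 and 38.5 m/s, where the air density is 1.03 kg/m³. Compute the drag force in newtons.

D = 274 N

CD = 0.0195 + 0.0216 × 0.516² = 0.02525
D = ½ρv²S·CD = ½ × 1.03 × 38.5² × 14.2 × 0.02525 = 274 N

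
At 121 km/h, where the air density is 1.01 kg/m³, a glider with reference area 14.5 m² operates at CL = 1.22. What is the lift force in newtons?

Convert speed: v = 121 km/h ÷ 3.6 = 33.61 m/s.
Dynamic pressure q = ½ρv² = ½ × 1.01 × 33.61² = 570.5 Pa.
L = q·S·CL = 570.5 × 14.5 × 1.22 = 10100 N ≈ 10.1 kN

L = 10100 N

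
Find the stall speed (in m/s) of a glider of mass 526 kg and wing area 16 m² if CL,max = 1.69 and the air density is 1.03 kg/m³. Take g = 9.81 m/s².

V_stall = 19.2 m/s

Weight W = mg = 526 × 9.81 = 5160 N.
V_stall = √(2W/(ρ·S·CL,max)) = √(2 × 5160 / (1.03 × 16 × 1.69))
V_stall = √370.5 = 19.2 m/s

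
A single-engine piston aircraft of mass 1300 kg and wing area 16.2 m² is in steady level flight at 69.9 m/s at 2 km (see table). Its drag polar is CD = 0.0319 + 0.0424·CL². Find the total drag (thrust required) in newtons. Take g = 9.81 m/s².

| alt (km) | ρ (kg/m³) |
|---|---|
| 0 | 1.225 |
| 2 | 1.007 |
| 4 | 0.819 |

At 2 km, from the table: ρ = 1.007 kg/m³.
In steady level flight, lift balances weight: W = mg = 1300 × 9.81 = 12753 N.
q = ½ρv² = ½ × 1.007 × 69.9² = 2460 Pa.
CL = 2W/(ρv²S) = 2×12753/(1.007×69.9²×16.2) = 0.32.
CD = 0.0319 + 0.0424 × 0.32² = 0.03624.
D = q·S·CD = 2460 × 16.2 × 0.03624 = 1444 N

D = 1440 N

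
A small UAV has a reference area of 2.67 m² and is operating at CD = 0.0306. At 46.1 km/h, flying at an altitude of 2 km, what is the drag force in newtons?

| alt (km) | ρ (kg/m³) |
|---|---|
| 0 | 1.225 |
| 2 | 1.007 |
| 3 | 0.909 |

D = 6.75 N

At 2 km, from the table: ρ = 1.007 kg/m³.
Convert speed: v = 46.1 km/h ÷ 3.6 = 12.81 m/s.
D = ½ρv²S·CD = ½ × 1.007 × 12.81² × 2.67 × 0.0306 = 6.75 N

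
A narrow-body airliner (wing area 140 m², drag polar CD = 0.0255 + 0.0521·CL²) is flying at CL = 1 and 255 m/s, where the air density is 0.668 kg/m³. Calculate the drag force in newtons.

CD = 0.0255 + 0.0521 × 1² = 0.0776
D = ½ρv²S·CD = ½ × 0.668 × 255² × 140 × 0.0776 = 2.36×10^5 N

D = 2.36×10^5 N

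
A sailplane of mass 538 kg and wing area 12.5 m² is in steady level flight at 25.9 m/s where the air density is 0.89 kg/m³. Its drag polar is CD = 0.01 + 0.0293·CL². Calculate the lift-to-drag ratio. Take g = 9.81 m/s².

L/D = 20.6

Weight W = mg = 538 × 9.81 = 5277.8 N; in level flight L = W.
Dynamic pressure q = 0.5 × 0.89 × 25.9² = 298.5 Pa.
Required CL = L/(qS) = 5277.8/(298.5·12.5) = 1.414.
CD = 0.01 + 0.0293 × 1.414² = 0.06862.
L/D = CL/CD = 1.414 / 0.06862 = 20.6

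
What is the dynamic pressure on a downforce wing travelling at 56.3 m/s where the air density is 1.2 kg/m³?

q = 1900 Pa

q = ½ρv² = ½ × 1.2 × 56.3² = 1900 Pa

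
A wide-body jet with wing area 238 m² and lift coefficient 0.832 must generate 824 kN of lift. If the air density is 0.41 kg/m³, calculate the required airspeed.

v = 142 m/s

L = ½ρv²S·CL ⇒ v = √(2L/(ρ·S·CL))
v = √(2 × 8.24×10^5 / (0.41 × 238 × 0.832)) = √20300 = 142 m/s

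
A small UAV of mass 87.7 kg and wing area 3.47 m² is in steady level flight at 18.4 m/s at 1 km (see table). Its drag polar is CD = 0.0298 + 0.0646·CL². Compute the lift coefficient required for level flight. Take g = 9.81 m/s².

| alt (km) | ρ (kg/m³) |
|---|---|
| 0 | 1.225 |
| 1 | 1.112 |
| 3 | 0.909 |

CL = 1.32

At 1 km, from the table: ρ = 1.112 kg/m³.
Level flight ⇒ L = W = m·g = 87.7 × 9.81 = 860.34 N.
Dynamic pressure q = 0.5 × 1.112 × 18.4² = 188.2 Pa.
Required CL = L/(qS) = 860.34/(188.2·3.47) = 1.317.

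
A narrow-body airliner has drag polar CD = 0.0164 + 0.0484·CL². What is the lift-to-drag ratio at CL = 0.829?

CD = 0.0164 + 0.0484 × 0.829² = 0.04966
L/D = CL/CD = 0.829 / 0.04966 = 16.7

L/D = 16.7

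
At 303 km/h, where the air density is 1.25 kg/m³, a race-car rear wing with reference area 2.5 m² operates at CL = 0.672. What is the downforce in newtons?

Convert speed: v = 303 km/h ÷ 3.6 = 84.17 m/s.
Dynamic pressure q = ½ρv² = ½ × 1.25 × 84.17² = 4428 Pa.
L = q·S·CL = 4428 × 2.5 × 0.672 = 7440 N ≈ 7.44 kN

L = 7440 N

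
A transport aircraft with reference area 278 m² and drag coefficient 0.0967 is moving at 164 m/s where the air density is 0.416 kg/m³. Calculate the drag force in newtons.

Dynamic pressure q = ½ρv² = ½ × 0.416 × 164² = 5594 Pa.
D = q·S·CD = 5594 × 278 × 0.0967 = 1.5×10^5 N ≈ 150 kN

D = 1.5×10^5 N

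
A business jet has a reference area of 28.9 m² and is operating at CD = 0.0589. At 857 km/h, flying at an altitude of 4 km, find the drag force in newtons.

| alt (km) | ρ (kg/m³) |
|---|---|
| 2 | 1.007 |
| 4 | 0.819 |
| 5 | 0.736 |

At 4 km, from the table: ρ = 0.819 kg/m³.
Convert speed: v = 857 km/h ÷ 3.6 = 238.1 m/s.
Dynamic pressure q = ½ρv² = ½ × 0.819 × 238.1² = 23210 Pa.
D = q·S·CD = 23210 × 28.9 × 0.0589 = 39500 N ≈ 39.5 kN

D = 39500 N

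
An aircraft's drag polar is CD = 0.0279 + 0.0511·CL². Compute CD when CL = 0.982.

CD = 0.0772

CD = 0.0279 + 0.0511 × 0.982² = 0.0279 + 0.04928 = 0.0772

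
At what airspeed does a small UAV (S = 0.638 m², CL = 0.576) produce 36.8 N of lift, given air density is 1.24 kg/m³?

L = ½ρv²S·CL ⇒ v = √(2L/(ρ·S·CL))
v = √(2 × 36.8 / (1.24 × 0.638 × 0.576)) = √161.5 = 12.7 m/s

v = 12.7 m/s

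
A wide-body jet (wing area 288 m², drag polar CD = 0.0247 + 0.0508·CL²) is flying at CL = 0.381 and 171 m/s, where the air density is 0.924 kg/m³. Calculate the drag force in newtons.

D = 1.25×10^5 N

CD = 0.0247 + 0.0508 × 0.381² = 0.03207
D = ½ρv²S·CD = ½ × 0.924 × 171² × 288 × 0.03207 = 1.25×10^5 N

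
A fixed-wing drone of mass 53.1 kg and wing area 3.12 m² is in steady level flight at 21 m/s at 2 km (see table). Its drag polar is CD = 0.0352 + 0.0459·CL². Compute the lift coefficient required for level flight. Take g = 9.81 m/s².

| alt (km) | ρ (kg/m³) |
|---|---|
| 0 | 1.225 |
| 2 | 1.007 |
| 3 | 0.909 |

At 2 km, from the table: ρ = 1.007 kg/m³.
In steady level flight, lift balances weight: W = mg = 53.1 × 9.81 = 520.91 N.
Dynamic pressure q = 0.5 × 1.007 × 21² = 222 Pa.
CL = 2W/(ρv²S) = 2×520.91/(1.007×21²×3.12) = 0.7519.

CL = 0.752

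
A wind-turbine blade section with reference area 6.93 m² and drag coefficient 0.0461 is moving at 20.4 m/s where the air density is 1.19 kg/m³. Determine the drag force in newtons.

D = ½ρv²S·CD = ½ × 1.19 × 20.4² × 6.93 × 0.0461 = 79.1 N

D = 79.1 N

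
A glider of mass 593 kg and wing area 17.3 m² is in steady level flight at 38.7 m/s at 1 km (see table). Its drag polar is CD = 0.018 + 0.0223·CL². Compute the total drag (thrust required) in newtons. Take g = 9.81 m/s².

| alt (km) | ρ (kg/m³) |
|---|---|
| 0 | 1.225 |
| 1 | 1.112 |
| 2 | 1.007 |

D = 312 N

At 1 km, from the table: ρ = 1.112 kg/m³.
Level flight ⇒ L = W = m·g = 593 × 9.81 = 5817.3 N.
Dynamic pressure q = 0.5 × 1.112 × 38.7² = 832.7 Pa.
CL = W/(q·S) = 5817.3 / (832.7 × 17.3) = 0.4038.
CD = 0.018 + 0.0223 × 0.4038² = 0.02164.
D = q·S·CD = 832.7 × 17.3 × 0.02164 = 311.7 N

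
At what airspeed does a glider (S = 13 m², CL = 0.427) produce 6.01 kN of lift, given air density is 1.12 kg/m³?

v = 44 m/s

L = ½ρv²S·CL ⇒ v = √(2L/(ρ·S·CL))
v = √(2 × 6010 / (1.12 × 13 × 0.427)) = √1933 = 44 m/s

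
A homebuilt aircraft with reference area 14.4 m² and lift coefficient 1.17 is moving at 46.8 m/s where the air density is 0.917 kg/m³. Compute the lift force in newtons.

L = 16900 N

L = ½ρv²S·CL = ½ × 0.917 × 46.8² × 14.4 × 1.17 = 16900 N ≈ 16.9 kN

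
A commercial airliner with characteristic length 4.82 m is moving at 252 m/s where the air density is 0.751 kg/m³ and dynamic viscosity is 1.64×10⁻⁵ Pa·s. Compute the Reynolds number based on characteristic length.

Re = ρ·v·c/μ = 0.751 × 252 × 4.82 / (1.64×10⁻⁵) = 5.56×10^7

Re = 5.56×10^7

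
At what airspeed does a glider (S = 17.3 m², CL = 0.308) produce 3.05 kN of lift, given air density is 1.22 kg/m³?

v = 30.6 m/s

L = ½ρv²S·CL ⇒ v = √(2L/(ρ·S·CL))
v = √(2 × 3050 / (1.22 × 17.3 × 0.308)) = √938.4 = 30.6 m/s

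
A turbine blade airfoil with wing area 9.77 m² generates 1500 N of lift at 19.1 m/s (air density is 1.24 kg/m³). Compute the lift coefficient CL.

CL = 0.679

From L = ½ρv²S·CL, rearranging gives CL = 2L/(ρv²S).
CL = 2 × 1500 / (1.24 × 19.1² × 9.77) = 0.679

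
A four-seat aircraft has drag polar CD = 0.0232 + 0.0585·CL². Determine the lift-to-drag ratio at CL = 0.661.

CD = 0.0232 + 0.0585 × 0.661² = 0.04876
L/D = CL/CD = 0.661 / 0.04876 = 13.6

L/D = 13.6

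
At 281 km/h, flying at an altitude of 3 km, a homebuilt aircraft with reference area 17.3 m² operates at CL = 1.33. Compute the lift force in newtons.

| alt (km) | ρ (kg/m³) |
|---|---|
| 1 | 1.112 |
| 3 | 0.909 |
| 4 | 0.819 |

At 3 km, from the table: ρ = 0.909 kg/m³.
Convert speed: v = 281 km/h ÷ 3.6 = 78.06 m/s.
Dynamic pressure q = ½ρv² = ½ × 0.909 × 78.06² = 2769 Pa.
L = q·S·CL = 2769 × 17.3 × 1.33 = 63700 N ≈ 63.7 kN

L = 63700 N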